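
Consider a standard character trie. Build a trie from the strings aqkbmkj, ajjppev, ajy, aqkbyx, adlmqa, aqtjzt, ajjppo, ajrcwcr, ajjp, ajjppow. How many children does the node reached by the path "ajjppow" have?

0

Walk "ajjppow" from the root, arriving at one node.
No stored string extends past "ajjppow".
That node has 0 child edges.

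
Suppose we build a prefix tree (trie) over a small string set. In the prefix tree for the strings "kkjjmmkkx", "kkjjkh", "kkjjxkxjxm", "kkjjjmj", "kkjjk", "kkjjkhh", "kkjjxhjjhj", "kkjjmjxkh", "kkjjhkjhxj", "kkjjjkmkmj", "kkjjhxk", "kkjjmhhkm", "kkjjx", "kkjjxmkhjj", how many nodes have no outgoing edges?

11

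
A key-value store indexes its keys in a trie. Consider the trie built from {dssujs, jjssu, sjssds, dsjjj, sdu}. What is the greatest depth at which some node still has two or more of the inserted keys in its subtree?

The deepest shared node is where two words last agree before diverging.
e.g. "dsjjj" and "dssujs" share the prefix "ds" of length 2; no pair shares a longer one.
Longest shared-prefix length: 2

2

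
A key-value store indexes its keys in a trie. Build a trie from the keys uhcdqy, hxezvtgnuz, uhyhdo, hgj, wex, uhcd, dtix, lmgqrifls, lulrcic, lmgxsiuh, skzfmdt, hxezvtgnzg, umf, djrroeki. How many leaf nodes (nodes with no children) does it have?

13

Leaves are exactly the stored words that no other stored word extends.
Those words: "djrroeki", "dtix", "hgj", "hxezvtgnuz", "hxezvtgnzg", "lmgqrifls", "lmgxsiuh", "lulrcic", "skzfmdt", "uhcdqy", "uhyhdo", "umf", "wex"
Leaf count: 13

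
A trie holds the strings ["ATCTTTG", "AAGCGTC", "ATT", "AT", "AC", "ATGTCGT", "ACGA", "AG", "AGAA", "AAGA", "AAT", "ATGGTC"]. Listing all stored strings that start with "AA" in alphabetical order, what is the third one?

Filter for "AA…" and sort: "AAGA", "AAGCGTC", "AAT"
The 3rd is AAT.

AAT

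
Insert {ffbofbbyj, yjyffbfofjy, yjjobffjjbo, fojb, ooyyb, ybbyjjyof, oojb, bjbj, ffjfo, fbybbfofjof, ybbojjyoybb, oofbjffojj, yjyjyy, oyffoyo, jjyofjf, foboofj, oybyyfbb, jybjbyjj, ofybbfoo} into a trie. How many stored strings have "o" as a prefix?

Filter for entries beginning with "o":
Words under "o": ofybbfoo, oofbjffojj, oojb, ooyyb, oybyyfbb, oyffoyo
Count: 6

6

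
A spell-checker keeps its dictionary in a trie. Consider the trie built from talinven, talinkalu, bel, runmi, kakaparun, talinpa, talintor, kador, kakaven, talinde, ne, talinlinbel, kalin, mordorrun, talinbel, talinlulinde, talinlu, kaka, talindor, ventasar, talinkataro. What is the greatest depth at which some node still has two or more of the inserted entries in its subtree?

7

Equivalently: take the maximum, over all pairs, of their longest common prefix length.
"talinkalu" and "talinkataro" agree on "talinka" (7 characters) before diverging; nothing deeper is shared.
Longest shared-prefix length: 7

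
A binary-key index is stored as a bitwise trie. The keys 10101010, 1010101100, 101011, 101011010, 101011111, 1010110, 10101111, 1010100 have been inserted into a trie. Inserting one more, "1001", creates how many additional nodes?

2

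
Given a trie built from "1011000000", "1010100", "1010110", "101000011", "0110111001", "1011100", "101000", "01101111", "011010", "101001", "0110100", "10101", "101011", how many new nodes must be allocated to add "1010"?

Every character of "1010" already lies on an existing path (it is a prefix of some stored word).
No new nodes are needed: 0.

0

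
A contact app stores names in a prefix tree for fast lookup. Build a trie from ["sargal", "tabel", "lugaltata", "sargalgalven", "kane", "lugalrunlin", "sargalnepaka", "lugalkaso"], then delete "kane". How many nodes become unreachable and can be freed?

A node on "kane"'s path can go only if nothing else ends at it or branches off below it.
No other word shares any prefix with "kane", so all 4 of its nodes go.
Nodes removed: 4

4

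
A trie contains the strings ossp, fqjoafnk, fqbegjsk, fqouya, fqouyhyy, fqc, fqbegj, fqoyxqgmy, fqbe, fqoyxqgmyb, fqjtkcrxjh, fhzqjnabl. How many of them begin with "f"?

11

Filter for entries beginning with "f":
Words under "f": fhzqjnabl, fqbe, fqbegj, fqbegjsk, fqc, fqjoafnk, fqjtkcrxjh, fqouya, fqouyhyy, fqoyxqgmy, fqoyxqgmyb
Count: 11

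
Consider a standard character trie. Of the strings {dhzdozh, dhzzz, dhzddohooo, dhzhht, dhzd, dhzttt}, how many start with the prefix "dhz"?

6

Walk to "dhz"; the words in its subtree are exactly those with that prefix.
Matches: "dhzd", "dhzddohooo", "dhzdozh", "dhzhht", "dhzttt", "dhzzz"
Count: 6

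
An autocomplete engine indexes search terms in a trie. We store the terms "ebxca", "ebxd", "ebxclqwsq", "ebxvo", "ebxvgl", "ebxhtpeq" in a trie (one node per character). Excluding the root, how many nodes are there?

Count nodes per top-level branch (shared prefixes stored once):
  'e'-branch (ebxca, ebxclqwsq, ebxd, ebxhtpeq, ebxvgl, ebxvo): 20 nodes
Sum: 20

20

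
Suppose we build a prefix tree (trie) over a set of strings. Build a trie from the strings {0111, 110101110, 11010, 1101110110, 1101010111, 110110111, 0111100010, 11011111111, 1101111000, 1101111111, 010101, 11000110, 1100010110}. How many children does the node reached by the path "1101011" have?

Walk "1101011" from the root, arriving at one node.
Distinct next characters after "1101011": 1.
That node has 1 child edge.

1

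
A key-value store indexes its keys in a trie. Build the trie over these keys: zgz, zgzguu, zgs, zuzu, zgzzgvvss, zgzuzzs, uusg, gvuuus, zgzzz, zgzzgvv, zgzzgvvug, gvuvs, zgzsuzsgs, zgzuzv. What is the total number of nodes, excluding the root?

42

Insert word by word; a character creates a node only if that edge doesn't already exist:
  "zgz" → 3 new (z, g, z)
  "zgzguu" → prefix "zgz" already present; 3 new (g, u, u)
  "zgs" → prefix "zg" already present; 1 new (s)
  "zuzu" → prefix "z" already present; 3 new (u, z, u)
  "zgzzgvvss" → prefix "zgz" already present; 6 new (z, g, v, v, s, s)
  "zgzuzzs" → prefix "zgz" already present; 4 new (u, z, z, s)
  "uusg" → 4 new (u, u, s, g)
  "gvuuus" → 6 new (g, v, u, u, u, s)
  "zgzzz" → prefix "zgzz" already present; 1 new (z)
  "zgzzgvv" → prefix "zgzzgvv" already present; 0 new (none)
  "zgzzgvvug" → prefix "zgzzgvv" already present; 2 new (u, g)
  "gvuvs" → prefix "gvu" already present; 2 new (v, s)
  "zgzsuzsgs" → prefix "zgz" already present; 6 new (s, u, z, s, g, s)
  "zgzuzv" → prefix "zgzuz" already present; 1 new (v)
Total nodes = 3 + 3 + 1 + 3 + 6 + 4 + 4 + 6 + 1 + 0 + 2 + 2 + 6 + 1 = 42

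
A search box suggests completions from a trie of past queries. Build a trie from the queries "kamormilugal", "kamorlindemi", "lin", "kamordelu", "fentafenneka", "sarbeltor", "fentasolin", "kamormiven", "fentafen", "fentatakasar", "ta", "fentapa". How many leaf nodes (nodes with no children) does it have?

11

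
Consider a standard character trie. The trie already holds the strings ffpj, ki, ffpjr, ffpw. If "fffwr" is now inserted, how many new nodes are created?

3

The longest prefix of "fffwr" already in the trie is "ff" (length 2).
New nodes needed: |"fffwr"| − 2 = 5 − 2 = 3.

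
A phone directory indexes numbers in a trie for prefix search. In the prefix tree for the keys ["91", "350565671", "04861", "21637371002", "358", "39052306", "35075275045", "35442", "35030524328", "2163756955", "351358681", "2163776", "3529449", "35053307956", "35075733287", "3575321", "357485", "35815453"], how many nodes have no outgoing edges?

17

Leaves are exactly the stored words that no other stored word extends.
Those words: "04861", "21637371002", "2163756955", "2163776", "35030524328", "35053307956", "350565671", "35075275045", "35075733287", "351358681", "3529449", "35442", "357485", "3575321", "35815453", "39052306", "91"
Leaf count: 17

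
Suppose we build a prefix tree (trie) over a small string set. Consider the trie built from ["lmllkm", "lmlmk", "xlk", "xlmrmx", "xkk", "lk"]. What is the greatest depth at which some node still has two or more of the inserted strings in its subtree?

The deepest shared node is where two words last agree before diverging.
"lmllkm" and "lmlmk" agree on "lml" (3 characters) before diverging; nothing deeper is shared.
Longest shared-prefix length: 3

3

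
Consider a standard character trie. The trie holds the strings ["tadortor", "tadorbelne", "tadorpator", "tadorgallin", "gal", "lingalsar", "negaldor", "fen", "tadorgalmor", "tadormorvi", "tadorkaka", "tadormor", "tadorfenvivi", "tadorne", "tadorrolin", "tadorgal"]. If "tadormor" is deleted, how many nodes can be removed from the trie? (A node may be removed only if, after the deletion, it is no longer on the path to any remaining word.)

After clearing the end-marker at "tadormor", prune upward until reaching a node still needed by another word.
Every node on "tadormor" is still needed (e.g. by "tadormorvi"), so nothing is freed.
Nodes removed: 0

0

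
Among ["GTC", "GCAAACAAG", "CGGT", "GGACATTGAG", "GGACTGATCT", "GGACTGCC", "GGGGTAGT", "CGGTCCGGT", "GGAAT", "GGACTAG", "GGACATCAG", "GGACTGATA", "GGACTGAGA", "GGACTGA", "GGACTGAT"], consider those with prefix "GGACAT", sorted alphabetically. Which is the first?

GGACATCAG

DFS of the "GGACAT" subtree visits, in order: "GGACATCAG", "GGACATTGAG"
The 1st is GGACATCAG.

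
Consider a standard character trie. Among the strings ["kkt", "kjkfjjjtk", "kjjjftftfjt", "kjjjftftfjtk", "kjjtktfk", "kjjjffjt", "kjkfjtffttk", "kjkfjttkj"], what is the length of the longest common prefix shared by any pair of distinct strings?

11

Equivalently: take the maximum, over all pairs, of their longest common prefix length.
e.g. "kjjjftftfjt" and "kjjjftftfjtk" share the prefix "kjjjftftfjt" of length 11; no pair shares a longer one.
Longest shared-prefix length: 11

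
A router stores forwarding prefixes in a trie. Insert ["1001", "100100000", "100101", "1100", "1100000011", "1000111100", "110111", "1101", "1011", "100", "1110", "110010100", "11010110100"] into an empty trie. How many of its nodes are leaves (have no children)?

9

Leaves are exactly the stored words that no other stored word extends.
Those words: "1000111100", "100100000", "100101", "1011", "1100000011", "110010100", "11010110100", "110111", "1110"
Leaf count: 9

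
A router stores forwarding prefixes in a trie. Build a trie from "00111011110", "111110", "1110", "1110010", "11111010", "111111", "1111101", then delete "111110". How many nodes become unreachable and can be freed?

Walk "111110" from the leaf back toward the root, removing each node that no remaining word uses.
Every node on "111110" is still needed (e.g. by "11111010"), so nothing is freed.
Nodes removed: 0

0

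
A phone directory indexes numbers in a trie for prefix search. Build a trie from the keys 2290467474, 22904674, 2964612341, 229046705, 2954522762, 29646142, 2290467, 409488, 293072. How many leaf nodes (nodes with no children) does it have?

7

A leaf is a node with no children — equivalently, the end of a word that is not a proper prefix of any other stored word.
Those words: "229046705", "2290467474", "293072", "2954522762", "2964612341", "29646142", "409488"
Leaf count: 7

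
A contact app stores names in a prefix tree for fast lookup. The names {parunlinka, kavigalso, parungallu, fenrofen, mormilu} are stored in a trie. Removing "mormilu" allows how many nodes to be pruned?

7

After clearing the end-marker at "mormilu", prune upward until reaching a node still needed by another word.
No other word shares any prefix with "mormilu", so all 7 of its nodes go.
Nodes removed: 7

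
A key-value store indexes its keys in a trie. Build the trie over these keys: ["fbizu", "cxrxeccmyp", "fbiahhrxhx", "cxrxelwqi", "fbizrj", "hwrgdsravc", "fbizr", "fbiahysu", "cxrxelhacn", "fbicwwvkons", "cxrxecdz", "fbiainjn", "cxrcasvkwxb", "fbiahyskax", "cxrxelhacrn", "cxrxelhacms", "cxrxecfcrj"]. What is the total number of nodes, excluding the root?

78

Trace insertions, counting only characters that open a new branch:
  "fbizu" → 5 new (f, b, i, z, u)
  "cxrxeccmyp" → 10 new (c, x, r, x, e, c, c, m, y, p)
  "fbiahhrxhx" → prefix "fbi" already present; 7 new (a, h, h, r, x, h, x)
  "cxrxelwqi" → prefix "cxrxe" already present; 4 new (l, w, q, i)
  "fbizrj" → prefix "fbiz" already present; 2 new (r, j)
  "hwrgdsravc" → 10 new (h, w, r, g, d, s, r, a, v, c)
  "fbizr" → prefix "fbizr" already present; 0 new (none)
  "fbiahysu" → prefix "fbiah" already present; 3 new (y, s, u)
  "cxrxelhacn" → prefix "cxrxel" already present; 4 new (h, a, c, n)
  "fbicwwvkons" → prefix "fbi" already present; 8 new (c, w, w, v, k, o, n, s)
  "cxrxecdz" → prefix "cxrxec" already present; 2 new (d, z)
  "fbiainjn" → prefix "fbia" already present; 4 new (i, n, j, n)
  "cxrcasvkwxb" → prefix "cxr" already present; 8 new (c, a, s, v, k, w, x, b)
  "fbiahyskax" → prefix "fbiahys" already present; 3 new (k, a, x)
  "cxrxelhacrn" → prefix "cxrxelhac" already present; 2 new (r, n)
  "cxrxelhacms" → prefix "cxrxelhac" already present; 2 new (m, s)
  "cxrxecfcrj" → prefix "cxrxec" already present; 4 new (f, c, r, j)
Total nodes = 5 + 10 + 7 + 4 + 2 + 10 + 0 + 3 + 4 + 8 + 2 + 4 + 8 + 3 + 2 + 2 + 4 = 78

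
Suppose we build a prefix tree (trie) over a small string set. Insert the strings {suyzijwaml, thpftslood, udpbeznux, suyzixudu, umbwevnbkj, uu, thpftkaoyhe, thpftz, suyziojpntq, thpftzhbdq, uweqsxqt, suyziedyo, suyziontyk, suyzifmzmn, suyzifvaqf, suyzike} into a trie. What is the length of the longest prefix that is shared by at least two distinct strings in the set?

6

The deepest shared node is where two words last agree before diverging.
e.g. "suyzifmzmn" and "suyzifvaqf" share the prefix "suyzif" of length 6; no pair shares a longer one.
Longest shared-prefix length: 6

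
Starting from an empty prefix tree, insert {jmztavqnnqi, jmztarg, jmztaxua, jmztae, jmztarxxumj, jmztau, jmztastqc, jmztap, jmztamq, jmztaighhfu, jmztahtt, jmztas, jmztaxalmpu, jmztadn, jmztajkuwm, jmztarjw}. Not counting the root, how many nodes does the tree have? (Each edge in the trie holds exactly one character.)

53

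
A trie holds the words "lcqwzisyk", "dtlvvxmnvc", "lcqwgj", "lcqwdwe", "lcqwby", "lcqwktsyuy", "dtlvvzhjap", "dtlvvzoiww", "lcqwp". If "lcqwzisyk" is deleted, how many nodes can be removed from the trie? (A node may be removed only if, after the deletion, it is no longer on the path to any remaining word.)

5

A node on "lcqwzisyk"'s path can go only if nothing else ends at it or branches off below it.
The suffix "zisyk" (5 nodes) is used only by "lcqwzisyk"; the node for "lcqw" still has the child "g", so pruning stops there.
Nodes removed: 5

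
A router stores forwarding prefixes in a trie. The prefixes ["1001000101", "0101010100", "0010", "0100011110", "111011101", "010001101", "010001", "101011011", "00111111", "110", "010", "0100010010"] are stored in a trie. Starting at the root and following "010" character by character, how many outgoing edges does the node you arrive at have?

2

Follow the path "010" to its node, then look at its outgoing edges.
Characters that immediately follow "010" among the stored strings: {0, 1}.
That node has 2 child edges.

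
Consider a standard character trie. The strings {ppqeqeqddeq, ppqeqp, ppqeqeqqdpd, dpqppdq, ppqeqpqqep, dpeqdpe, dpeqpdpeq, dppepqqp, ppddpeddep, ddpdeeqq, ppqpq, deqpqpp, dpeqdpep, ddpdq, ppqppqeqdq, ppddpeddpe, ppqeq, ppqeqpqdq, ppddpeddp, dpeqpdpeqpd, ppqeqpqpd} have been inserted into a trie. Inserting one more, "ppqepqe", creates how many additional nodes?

"ppqe" is already a path in the trie; the remaining "pqe" must be added.
New nodes needed: |"ppqepqe"| − 4 = 7 − 4 = 3.

3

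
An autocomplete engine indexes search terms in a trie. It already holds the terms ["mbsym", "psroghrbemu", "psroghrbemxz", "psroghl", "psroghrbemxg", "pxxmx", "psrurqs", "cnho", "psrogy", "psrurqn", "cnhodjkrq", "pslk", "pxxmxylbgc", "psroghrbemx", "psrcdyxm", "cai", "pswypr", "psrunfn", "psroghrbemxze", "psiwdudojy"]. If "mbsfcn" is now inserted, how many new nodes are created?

3

The longest prefix of "mbsfcn" already in the trie is "mbs" (length 3).
New nodes needed: |"mbsfcn"| − 3 = 6 − 3 = 3.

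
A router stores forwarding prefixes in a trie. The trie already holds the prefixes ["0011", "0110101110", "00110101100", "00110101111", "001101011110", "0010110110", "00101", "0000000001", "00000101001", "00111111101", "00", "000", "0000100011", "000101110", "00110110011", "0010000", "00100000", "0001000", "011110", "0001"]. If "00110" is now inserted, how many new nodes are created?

0

"00110" is already a full path in the trie; only an end-marker is added.
No new nodes are needed: 0.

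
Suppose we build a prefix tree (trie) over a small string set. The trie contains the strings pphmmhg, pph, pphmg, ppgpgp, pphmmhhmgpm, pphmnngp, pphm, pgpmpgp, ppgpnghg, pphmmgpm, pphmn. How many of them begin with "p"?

Traverse to the node for "p", then collect every word in that subtree.
Matches: "pgpmpgp", "ppgpgp", "ppgpnghg", "pph", "pphm", "pphmg", "pphmmgpm", "pphmmhg", "pphmmhhmgpm", "pphmn", "pphmnngp"
Count: 11

11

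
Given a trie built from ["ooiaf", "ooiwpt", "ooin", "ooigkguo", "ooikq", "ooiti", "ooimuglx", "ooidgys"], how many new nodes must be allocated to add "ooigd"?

1

The longest prefix of "ooigd" already in the trie is "ooig" (length 4).
Each of the 1 remaining characters creates one node.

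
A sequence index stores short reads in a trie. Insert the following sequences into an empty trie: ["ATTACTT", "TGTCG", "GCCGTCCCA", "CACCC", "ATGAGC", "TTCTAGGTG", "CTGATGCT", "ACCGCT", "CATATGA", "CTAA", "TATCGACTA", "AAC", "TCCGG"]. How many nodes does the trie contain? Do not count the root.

Count nodes per top-level branch (shared prefixes stored once):
  'A'-branch (AAC, ACCGCT, ATGAGC, ATTACTT): 18 nodes
  'C'-branch (CACCC, CATATGA, CTAA, CTGATGCT): 19 nodes
  'G'-branch (GCCGTCCCA): 9 nodes
  'T'-branch (TATCGACTA, TCCGG, TGTCG, TTCTAGGTG): 25 nodes
Sum: 71

71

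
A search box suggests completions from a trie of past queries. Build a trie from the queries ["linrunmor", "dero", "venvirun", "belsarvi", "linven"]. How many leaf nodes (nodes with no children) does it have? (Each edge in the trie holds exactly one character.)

Leaves are exactly the stored words that no other stored word extends.
Those words: "belsarvi", "dero", "linrunmor", "linven", "venvirun"
Leaf count: 5

5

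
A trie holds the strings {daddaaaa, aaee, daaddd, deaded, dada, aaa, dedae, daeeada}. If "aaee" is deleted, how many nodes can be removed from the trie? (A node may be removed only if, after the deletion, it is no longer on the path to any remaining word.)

After clearing the end-marker at "aaee", prune upward until reaching a node still needed by another word.
The suffix "ee" (2 nodes) is used only by "aaee"; the node for "aa" still has the child "a", so pruning stops there.
Nodes removed: 2

2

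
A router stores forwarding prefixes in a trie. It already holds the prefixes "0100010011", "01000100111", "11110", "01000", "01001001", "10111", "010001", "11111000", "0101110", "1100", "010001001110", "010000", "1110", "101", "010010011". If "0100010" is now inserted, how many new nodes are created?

Every character of "0100010" already lies on an existing path (it is a prefix of some stored word).
No new nodes are needed: 0.

0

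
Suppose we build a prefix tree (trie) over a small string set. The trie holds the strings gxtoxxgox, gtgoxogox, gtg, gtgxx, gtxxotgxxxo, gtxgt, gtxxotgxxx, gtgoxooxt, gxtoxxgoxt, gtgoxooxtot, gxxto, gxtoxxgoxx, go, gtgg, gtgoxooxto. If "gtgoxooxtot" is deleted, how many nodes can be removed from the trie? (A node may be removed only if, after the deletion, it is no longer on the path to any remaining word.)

1

Walk "gtgoxooxtot" from the leaf back toward the root, removing each node that no remaining word uses.
The suffix "t" (1 node) is used only by "gtgoxooxtot"; "gtgoxooxto" is itself a stored word, so pruning stops there.
Nodes removed: 1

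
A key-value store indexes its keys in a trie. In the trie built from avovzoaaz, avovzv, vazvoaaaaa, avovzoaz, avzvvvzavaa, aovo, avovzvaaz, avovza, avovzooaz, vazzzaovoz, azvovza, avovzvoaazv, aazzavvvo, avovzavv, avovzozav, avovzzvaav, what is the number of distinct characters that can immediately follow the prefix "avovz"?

Follow the path "avovz" to its node, then look at its outgoing edges.
Characters that immediately follow "avovz" among the stored strings: {a, o, v, z}.
That node has 4 child edges.

4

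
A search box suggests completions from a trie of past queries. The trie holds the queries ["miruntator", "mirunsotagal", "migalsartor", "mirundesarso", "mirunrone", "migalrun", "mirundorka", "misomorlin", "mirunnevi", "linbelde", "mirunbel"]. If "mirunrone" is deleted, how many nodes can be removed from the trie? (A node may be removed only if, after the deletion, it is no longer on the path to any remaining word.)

4

Walk "mirunrone" from the leaf back toward the root, removing each node that no remaining word uses.
The suffix "rone" (4 nodes) is used only by "mirunrone"; the node for "mirun" still has the child "t", so pruning stops there.
Nodes removed: 4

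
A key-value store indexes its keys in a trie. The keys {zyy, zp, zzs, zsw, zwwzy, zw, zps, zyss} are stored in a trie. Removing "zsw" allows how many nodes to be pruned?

2

Walk "zsw" from the leaf back toward the root, removing each node that no remaining word uses.
The suffix "sw" (2 nodes) is used only by "zsw"; the node for "z" still has the child "y", so pruning stops there.
Nodes removed: 2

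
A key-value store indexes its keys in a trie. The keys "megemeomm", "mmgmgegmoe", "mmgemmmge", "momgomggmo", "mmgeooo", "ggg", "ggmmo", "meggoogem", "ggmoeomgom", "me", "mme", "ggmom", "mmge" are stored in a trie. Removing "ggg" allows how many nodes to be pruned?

1

After clearing the end-marker at "ggg", prune upward until reaching a node still needed by another word.
The suffix "g" (1 node) is used only by "ggg"; the node for "gg" still has the child "m", so pruning stops there.
Nodes removed: 1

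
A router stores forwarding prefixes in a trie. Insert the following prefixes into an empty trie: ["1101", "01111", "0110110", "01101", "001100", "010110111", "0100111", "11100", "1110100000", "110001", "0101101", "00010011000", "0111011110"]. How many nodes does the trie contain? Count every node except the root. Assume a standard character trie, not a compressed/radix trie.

56

Count nodes per top-level branch (shared prefixes stored once):
  '0'-branch (00010011000, 001100, 0100111, 0101101, 010110111, 01101, 0110110, 0111011110, 01111): 40 nodes
  '1'-branch (110001, 1101, 11100, 1110100000): 16 nodes
Sum: 56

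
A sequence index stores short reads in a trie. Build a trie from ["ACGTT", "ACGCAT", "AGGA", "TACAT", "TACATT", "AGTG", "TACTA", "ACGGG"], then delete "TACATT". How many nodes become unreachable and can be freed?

1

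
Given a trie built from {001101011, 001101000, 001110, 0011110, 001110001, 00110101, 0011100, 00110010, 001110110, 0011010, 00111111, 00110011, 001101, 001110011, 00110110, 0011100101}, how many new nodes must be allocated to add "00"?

0

Every character of "00" already lies on an existing path (it is a prefix of some stored word).
No new nodes are needed: 0.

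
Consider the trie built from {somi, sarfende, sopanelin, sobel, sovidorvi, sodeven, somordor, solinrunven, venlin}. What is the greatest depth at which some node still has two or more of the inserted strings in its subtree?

3

Look for the deepest trie node that still has at least two words in its subtree.
e.g. "somi" and "somordor" share the prefix "som" of length 3; no pair shares a longer one.
Longest shared-prefix length: 3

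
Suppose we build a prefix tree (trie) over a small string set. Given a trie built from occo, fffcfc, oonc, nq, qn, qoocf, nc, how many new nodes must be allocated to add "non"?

Walking "non" from the root, the first 1 characters ("n") follow existing edges; "o" is the first miss.
So 3 − 1 = 2 new nodes.

2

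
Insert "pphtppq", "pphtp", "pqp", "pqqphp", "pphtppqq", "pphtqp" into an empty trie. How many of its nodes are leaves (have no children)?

4

Leaves are exactly the stored words that no other stored word extends.
Those words: "pphtppqq", "pphtqp", "pqp", "pqqphp"
Leaf count: 4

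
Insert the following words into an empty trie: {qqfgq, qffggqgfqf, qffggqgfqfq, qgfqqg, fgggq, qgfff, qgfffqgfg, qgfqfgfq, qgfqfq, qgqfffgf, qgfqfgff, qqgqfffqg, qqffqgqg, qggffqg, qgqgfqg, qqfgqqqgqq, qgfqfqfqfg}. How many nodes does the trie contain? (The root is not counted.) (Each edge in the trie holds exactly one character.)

Trace insertions, counting only characters that open a new branch:
  "qqfgq" → 5 new (q, q, f, g, q)
  "qffggqgfqf" → prefix "q" already present; 9 new (f, f, g, g, q, g, f, q, f)
  "qffggqgfqfq" → prefix "qffggqgfqf" already present; 1 new (q)
  "qgfqqg" → prefix "q" already present; 5 new (g, f, q, q, g)
  "fgggq" → 5 new (f, g, g, g, q)
  "qgfff" → prefix "qgf" already present; 2 new (f, f)
  "qgfffqgfg" → prefix "qgfff" already present; 4 new (q, g, f, g)
  "qgfqfgfq" → prefix "qgfq" already present; 4 new (f, g, f, q)
  "qgfqfq" → prefix "qgfqf" already present; 1 new (q)
  "qgqfffgf" → prefix "qg" already present; 6 new (q, f, f, f, g, f)
  "qgfqfgff" → prefix "qgfqfgf" already present; 1 new (f)
  "qqgqfffqg" → prefix "qq" already present; 7 new (g, q, f, f, f, q, g)
  "qqffqgqg" → prefix "qqf" already present; 5 new (f, q, g, q, g)
  "qggffqg" → prefix "qg" already present; 5 new (g, f, f, q, g)
  "qgqgfqg" → prefix "qgq" already present; 4 new (g, f, q, g)
  "qqfgqqqgqq" → prefix "qqfgq" already present; 5 new (q, q, g, q, q)
  "qgfqfqfqfg" → prefix "qgfqfq" already present; 4 new (f, q, f, g)
Total nodes = 5 + 9 + 1 + 5 + 5 + 2 + 4 + 4 + 1 + 6 + 1 + 7 + 5 + 5 + 4 + 5 + 4 = 73

73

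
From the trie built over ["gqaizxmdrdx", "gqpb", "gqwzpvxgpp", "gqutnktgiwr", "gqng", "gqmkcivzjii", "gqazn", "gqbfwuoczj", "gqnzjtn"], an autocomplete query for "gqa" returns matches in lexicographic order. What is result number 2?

DFS of the "gqa" subtree visits, in order: "gqaizxmdrdx", "gqazn"
The 2nd is gqazn.

gqazn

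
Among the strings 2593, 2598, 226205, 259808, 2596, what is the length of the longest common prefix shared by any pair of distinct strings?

4

The deepest shared node is where two words last agree before diverging.
e.g. "2598" and "259808" share the prefix "2598" of length 4; no pair shares a longer one.
Longest shared-prefix length: 4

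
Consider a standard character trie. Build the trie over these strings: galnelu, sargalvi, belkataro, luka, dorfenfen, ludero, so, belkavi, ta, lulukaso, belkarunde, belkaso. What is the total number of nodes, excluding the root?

59

Insert word by word; a character creates a node only if that edge doesn't already exist:
  "galnelu" → 7 new (g, a, l, n, e, l, u)
  "sargalvi" → 8 new (s, a, r, g, a, l, v, i)
  "belkataro" → 9 new (b, e, l, k, a, t, a, r, o)
  "luka" → 4 new (l, u, k, a)
  "dorfenfen" → 9 new (d, o, r, f, e, n, f, e, n)
  "ludero" → prefix "lu" already present; 4 new (d, e, r, o)
  "so" → prefix "s" already present; 1 new (o)
  "belkavi" → prefix "belka" already present; 2 new (v, i)
  "ta" → 2 new (t, a)
  "lulukaso" → prefix "lu" already present; 6 new (l, u, k, a, s, o)
  "belkarunde" → prefix "belka" already present; 5 new (r, u, n, d, e)
  "belkaso" → prefix "belka" already present; 2 new (s, o)
Total nodes = 7 + 8 + 9 + 4 + 9 + 4 + 1 + 2 + 2 + 6 + 5 + 2 = 59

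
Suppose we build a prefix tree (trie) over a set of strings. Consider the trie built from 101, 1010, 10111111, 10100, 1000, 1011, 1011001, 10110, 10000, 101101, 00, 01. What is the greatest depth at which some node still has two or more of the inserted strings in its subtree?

Equivalently: take the maximum, over all pairs, of their longest common prefix length.
"10110" and "1011001" agree on "10110" (5 characters) before diverging; nothing deeper is shared.
Longest shared-prefix length: 5

5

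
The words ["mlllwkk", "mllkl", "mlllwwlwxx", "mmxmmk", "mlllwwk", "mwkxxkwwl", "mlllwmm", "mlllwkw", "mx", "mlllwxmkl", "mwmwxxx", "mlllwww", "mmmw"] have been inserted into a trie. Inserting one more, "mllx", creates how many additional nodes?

1

The longest prefix of "mllx" already in the trie is "mll" (length 3).
Each of the 1 remaining characters creates one node.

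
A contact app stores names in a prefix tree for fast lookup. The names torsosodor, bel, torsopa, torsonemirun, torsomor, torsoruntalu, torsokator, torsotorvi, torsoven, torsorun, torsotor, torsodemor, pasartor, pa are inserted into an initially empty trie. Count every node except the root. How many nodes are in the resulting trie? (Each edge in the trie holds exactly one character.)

Trace insertions, counting only characters that open a new branch:
  "torsosodor" → 10 new (t, o, r, s, o, s, o, d, o, r)
  "bel" → 3 new (b, e, l)
  "torsopa" → prefix "torso" already present; 2 new (p, a)
  "torsonemirun" → prefix "torso" already present; 7 new (n, e, m, i, r, u, n)
  "torsomor" → prefix "torso" already present; 3 new (m, o, r)
  "torsoruntalu" → prefix "torso" already present; 7 new (r, u, n, t, a, l, u)
  "torsokator" → prefix "torso" already present; 5 new (k, a, t, o, r)
  "torsotorvi" → prefix "torso" already present; 5 new (t, o, r, v, i)
  "torsoven" → prefix "torso" already present; 3 new (v, e, n)
  "torsorun" → prefix "torsorun" already present; 0 new (none)
  "torsotor" → prefix "torsotor" already present; 0 new (none)
  "torsodemor" → prefix "torso" already present; 5 new (d, e, m, o, r)
  "pasartor" → 8 new (p, a, s, a, r, t, o, r)
  "pa" → prefix "pa" already present; 0 new (none)
Total nodes = 10 + 3 + 2 + 7 + 3 + 7 + 5 + 5 + 3 + 0 + 0 + 5 + 8 + 0 = 58

58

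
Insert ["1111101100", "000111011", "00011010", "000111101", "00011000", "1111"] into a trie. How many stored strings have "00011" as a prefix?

Filter for entries beginning with "00011":
Words under "00011": 00011000, 00011010, 000111011, 000111101
Count: 4

4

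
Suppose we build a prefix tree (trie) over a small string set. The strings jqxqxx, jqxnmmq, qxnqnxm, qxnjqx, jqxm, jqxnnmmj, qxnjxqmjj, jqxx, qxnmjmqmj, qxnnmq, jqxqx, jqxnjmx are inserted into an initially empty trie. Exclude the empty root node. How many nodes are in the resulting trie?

43

Insert word by word; a character creates a node only if that edge doesn't already exist:
  "jqxqxx" → 6 new (j, q, x, q, x, x)
  "jqxnmmq" → prefix "jqx" already present; 4 new (n, m, m, q)
  "qxnqnxm" → 7 new (q, x, n, q, n, x, m)
  "qxnjqx" → prefix "qxn" already present; 3 new (j, q, x)
  "jqxm" → prefix "jqx" already present; 1 new (m)
  "jqxnnmmj" → prefix "jqxn" already present; 4 new (n, m, m, j)
  "qxnjxqmjj" → prefix "qxnj" already present; 5 new (x, q, m, j, j)
  "jqxx" → prefix "jqx" already present; 1 new (x)
  "qxnmjmqmj" → prefix "qxn" already present; 6 new (m, j, m, q, m, j)
  "qxnnmq" → prefix "qxn" already present; 3 new (n, m, q)
  "jqxqx" → prefix "jqxqx" already present; 0 new (none)
  "jqxnjmx" → prefix "jqxn" already present; 3 new (j, m, x)
Total nodes = 6 + 4 + 7 + 3 + 1 + 4 + 5 + 1 + 6 + 3 + 0 + 3 = 43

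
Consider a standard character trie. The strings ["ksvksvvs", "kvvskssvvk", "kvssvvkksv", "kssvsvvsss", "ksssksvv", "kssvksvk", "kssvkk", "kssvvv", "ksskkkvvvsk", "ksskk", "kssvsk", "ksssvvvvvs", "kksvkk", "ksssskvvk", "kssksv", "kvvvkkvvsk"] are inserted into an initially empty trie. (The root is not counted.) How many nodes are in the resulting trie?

For each word, the new-node count is its length minus the longest prefix already in the trie:
  "ksvksvvs" → 8 new (k, s, v, k, s, v, v, s)
  "kvvskssvvk" → prefix "k" already present; 9 new (v, v, s, k, s, s, v, v, k)
  "kvssvvkksv" → prefix "kv" already present; 8 new (s, s, v, v, k, k, s, v)
  "kssvsvvsss" → prefix "ks" already present; 8 new (s, v, s, v, v, s, s, s)
  "ksssksvv" → prefix "kss" already present; 5 new (s, k, s, v, v)
  "kssvksvk" → prefix "kssv" already present; 4 new (k, s, v, k)
  "kssvkk" → prefix "kssvk" already present; 1 new (k)
  "kssvvv" → prefix "kssv" already present; 2 new (v, v)
  "ksskkkvvvsk" → prefix "kss" already present; 8 new (k, k, k, v, v, v, s, k)
  "ksskk" → prefix "ksskk" already present; 0 new (none)
  "kssvsk" → prefix "kssvs" already present; 1 new (k)
  "ksssvvvvvs" → prefix "ksss" already present; 6 new (v, v, v, v, v, s)
  "kksvkk" → prefix "k" already present; 5 new (k, s, v, k, k)
  "ksssskvvk" → prefix "ksss" already present; 5 new (s, k, v, v, k)
  "kssksv" → prefix "kssk" already present; 2 new (s, v)
  "kvvvkkvvsk" → prefix "kvv" already present; 7 new (v, k, k, v, v, s, k)
Total nodes = 8 + 9 + 8 + 8 + 5 + 4 + 1 + 2 + 8 + 0 + 1 + 6 + 5 + 5 + 2 + 7 = 79

79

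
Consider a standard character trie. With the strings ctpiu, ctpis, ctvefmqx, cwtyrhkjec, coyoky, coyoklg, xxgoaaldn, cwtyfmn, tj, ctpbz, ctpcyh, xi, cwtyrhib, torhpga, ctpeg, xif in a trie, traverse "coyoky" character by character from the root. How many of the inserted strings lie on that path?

Traverse "coyoky" character by character; count nodes along the way that are marked as word ends.
Prefixes of the query that are stored words: "coyoky"
Count: 1

1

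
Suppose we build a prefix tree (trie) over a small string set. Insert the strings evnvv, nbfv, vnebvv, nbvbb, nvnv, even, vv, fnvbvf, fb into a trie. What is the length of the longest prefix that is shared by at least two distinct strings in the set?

2

Equivalently: take the maximum, over all pairs, of their longest common prefix length.
"even" and "evnvv" agree on "ev" (2 characters) before diverging; nothing deeper is shared.
Longest shared-prefix length: 2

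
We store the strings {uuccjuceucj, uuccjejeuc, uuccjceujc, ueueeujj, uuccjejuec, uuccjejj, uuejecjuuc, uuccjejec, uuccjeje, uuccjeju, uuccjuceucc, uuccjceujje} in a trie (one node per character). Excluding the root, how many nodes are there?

44

Count nodes per top-level branch (shared prefixes stored once):
  'u'-branch (ueueeujj, uuccjceujc, uuccjceujje, uuccjeje, uuccjejec, uuccjejeuc, uuccjejj, uuccjeju, uuccjejuec, uuccjuceucc, uuccjuceucj, uuejecjuuc): 44 nodes
Sum: 44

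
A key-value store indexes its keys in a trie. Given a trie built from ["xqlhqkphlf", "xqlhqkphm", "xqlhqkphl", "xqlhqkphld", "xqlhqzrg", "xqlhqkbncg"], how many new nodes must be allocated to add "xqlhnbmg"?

4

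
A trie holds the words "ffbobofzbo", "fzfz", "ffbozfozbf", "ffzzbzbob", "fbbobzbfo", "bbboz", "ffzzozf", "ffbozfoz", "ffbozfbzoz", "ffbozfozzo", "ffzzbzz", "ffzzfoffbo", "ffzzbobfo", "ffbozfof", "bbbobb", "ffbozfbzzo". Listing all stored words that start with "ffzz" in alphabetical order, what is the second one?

ffzzbzbob

Words with prefix "ffzz", in lexicographic order: "ffzzbobfo", "ffzzbzbob", "ffzzbzz", "ffzzfoffbo", "ffzzozf"
Position 2: ffzzbzbob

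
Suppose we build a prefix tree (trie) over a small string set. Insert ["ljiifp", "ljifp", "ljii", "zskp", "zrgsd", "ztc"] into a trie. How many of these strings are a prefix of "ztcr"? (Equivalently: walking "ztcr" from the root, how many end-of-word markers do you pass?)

Traverse "ztcr" character by character; count nodes along the way that are marked as word ends.
Prefixes of the query that are stored words: "ztc"
Count: 1

1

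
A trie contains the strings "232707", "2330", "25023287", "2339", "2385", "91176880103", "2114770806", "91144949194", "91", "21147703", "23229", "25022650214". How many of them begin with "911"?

Filter for entries beginning with "911":
Words under "911": 91144949194, 91176880103
Count: 2

2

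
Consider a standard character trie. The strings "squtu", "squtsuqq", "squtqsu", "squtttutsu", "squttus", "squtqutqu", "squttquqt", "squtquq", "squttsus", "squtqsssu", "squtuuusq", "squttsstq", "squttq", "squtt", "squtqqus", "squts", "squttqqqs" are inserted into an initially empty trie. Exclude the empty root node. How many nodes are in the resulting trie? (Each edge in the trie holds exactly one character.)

Trace insertions, counting only characters that open a new branch:
  "squtu" → 5 new (s, q, u, t, u)
  "squtsuqq" → prefix "squt" already present; 4 new (s, u, q, q)
  "squtqsu" → prefix "squt" already present; 3 new (q, s, u)
  "squtttutsu" → prefix "squt" already present; 6 new (t, t, u, t, s, u)
  "squttus" → prefix "squtt" already present; 2 new (u, s)
  "squtqutqu" → prefix "squtq" already present; 4 new (u, t, q, u)
  "squttquqt" → prefix "squtt" already present; 4 new (q, u, q, t)
  "squtquq" → prefix "squtqu" already present; 1 new (q)
  "squttsus" → prefix "squtt" already present; 3 new (s, u, s)
  "squtqsssu" → prefix "squtqs" already present; 3 new (s, s, u)
  "squtuuusq" → prefix "squtu" already present; 4 new (u, u, s, q)
  "squttsstq" → prefix "squtts" already present; 3 new (s, t, q)
  "squttq" → prefix "squttq" already present; 0 new (none)
  "squtt" → prefix "squtt" already present; 0 new (none)
  "squtqqus" → prefix "squtq" already present; 3 new (q, u, s)
  "squts" → prefix "squts" already present; 0 new (none)
  "squttqqqs" → prefix "squttq" already present; 3 new (q, q, s)
Total nodes = 5 + 4 + 3 + 6 + 2 + 4 + 4 + 1 + 3 + 3 + 4 + 3 + 0 + 0 + 3 + 0 + 3 = 48

48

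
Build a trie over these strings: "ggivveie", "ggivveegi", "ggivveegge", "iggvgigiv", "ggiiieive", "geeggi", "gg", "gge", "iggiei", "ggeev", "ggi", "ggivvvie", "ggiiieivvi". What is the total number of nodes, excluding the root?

44

Insert word by word; a character creates a node only if that edge doesn't already exist:
  "ggivveie" → 8 new (g, g, i, v, v, e, i, e)
  "ggivveegi" → prefix "ggivve" already present; 3 new (e, g, i)
  "ggivveegge" → prefix "ggivveeg" already present; 2 new (g, e)
  "iggvgigiv" → 9 new (i, g, g, v, g, i, g, i, v)
  "ggiiieive" → prefix "ggi" already present; 6 new (i, i, e, i, v, e)
  "geeggi" → prefix "g" already present; 5 new (e, e, g, g, i)
  "gg" → prefix "gg" already present; 0 new (none)
  "gge" → prefix "gg" already present; 1 new (e)
  "iggiei" → prefix "igg" already present; 3 new (i, e, i)
  "ggeev" → prefix "gge" already present; 2 new (e, v)
  "ggi" → prefix "ggi" already present; 0 new (none)
  "ggivvvie" → prefix "ggivv" already present; 3 new (v, i, e)
  "ggiiieivvi" → prefix "ggiiieiv" already present; 2 new (v, i)
Total nodes = 8 + 3 + 2 + 9 + 6 + 5 + 0 + 1 + 3 + 2 + 0 + 3 + 2 = 44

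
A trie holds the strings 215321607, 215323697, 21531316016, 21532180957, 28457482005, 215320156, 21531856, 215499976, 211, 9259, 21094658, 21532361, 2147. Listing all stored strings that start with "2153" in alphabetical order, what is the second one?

21531856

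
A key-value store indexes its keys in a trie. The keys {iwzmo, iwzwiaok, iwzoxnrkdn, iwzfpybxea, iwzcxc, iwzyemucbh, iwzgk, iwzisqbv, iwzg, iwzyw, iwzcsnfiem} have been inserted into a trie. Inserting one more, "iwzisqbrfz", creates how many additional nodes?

3

"iwzisqb" is already a path in the trie; the remaining "rfz" must be added.
New nodes needed: |"iwzisqbrfz"| − 7 = 10 − 7 = 3.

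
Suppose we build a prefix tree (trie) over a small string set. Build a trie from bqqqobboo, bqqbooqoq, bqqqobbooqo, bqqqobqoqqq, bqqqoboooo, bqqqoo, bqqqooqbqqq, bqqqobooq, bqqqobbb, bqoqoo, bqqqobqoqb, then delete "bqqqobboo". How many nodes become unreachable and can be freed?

0

After clearing the end-marker at "bqqqobboo", prune upward until reaching a node still needed by another word.
Every node on "bqqqobboo" is still needed (e.g. by "bqqqobbooqo"), so nothing is freed.
Nodes removed: 0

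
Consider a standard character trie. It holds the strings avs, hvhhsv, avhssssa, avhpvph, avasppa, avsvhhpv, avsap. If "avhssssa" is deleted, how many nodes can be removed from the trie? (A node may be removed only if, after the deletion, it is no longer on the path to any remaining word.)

A node on "avhssssa"'s path can go only if nothing else ends at it or branches off below it.
The suffix "ssssa" (5 nodes) is used only by "avhssssa"; the node for "avh" still has the child "p", so pruning stops there.
Nodes removed: 5

5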